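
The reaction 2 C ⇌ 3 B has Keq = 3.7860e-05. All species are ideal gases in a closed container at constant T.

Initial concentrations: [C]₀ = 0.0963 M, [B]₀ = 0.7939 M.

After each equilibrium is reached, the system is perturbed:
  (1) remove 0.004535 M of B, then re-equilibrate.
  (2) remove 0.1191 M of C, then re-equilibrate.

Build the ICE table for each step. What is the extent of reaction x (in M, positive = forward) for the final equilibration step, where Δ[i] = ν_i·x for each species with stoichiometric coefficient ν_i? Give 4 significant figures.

Q₀ = 53.96 vs Keq = 3.7860e-05 ⇒ Q>K, reverse
Step 1:
                   C          B
  I           0.0963     0.7939
  C           0.5132    -0.7698
  E           0.6095    0.02414
  solve Keq expr → x = -0.2566; check Q = 3.7860e-05
Then remove 0.004535 M of B.
Step 2:
                   C          B
  I           0.6095     0.0196
  C        -0.002971   0.004456
  E           0.6065    0.02406
  solve Keq expr → x = 0.001485; check Q = 3.7860e-05
Then remove 0.1191 M of C.
Step 3:
                   C          B
  I           0.4874    0.02406
  C         0.002135  -0.003202
  E           0.4895    0.02086
  solve Keq expr → x = -0.001067; check Q = 3.7860e-05

x = -0.001067 M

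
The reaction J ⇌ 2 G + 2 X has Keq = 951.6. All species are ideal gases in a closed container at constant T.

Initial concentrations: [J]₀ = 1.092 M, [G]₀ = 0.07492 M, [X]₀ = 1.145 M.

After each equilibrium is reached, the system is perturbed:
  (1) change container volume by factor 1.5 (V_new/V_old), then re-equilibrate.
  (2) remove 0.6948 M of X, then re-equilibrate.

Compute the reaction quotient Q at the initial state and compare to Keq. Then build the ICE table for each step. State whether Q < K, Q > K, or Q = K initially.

Q₀ = 0.006739; Q < K (proceeds forward)

Q₀ = 0.006739 vs Keq = 951.6 ⇒ Q<K, forward
Step 1:
                  J         G         X
  Initial     1.092   0.07492     1.145
  Change     -1.041     2.082     2.082
  Equil     0.05092     2.157     3.227
  solve Keq expr → x = 1.041; check Q = 951.6
Then change container volume by factor 1.5 (V_new/V_old).
Step 2:
                  J         G         X
  Initial   0.03395     1.438     2.151
  Change   -0.02278   0.04557   0.04557
  Equil     0.01116     1.484     2.197
  solve Keq expr → x = 0.02278; check Q = 951.6
Then remove 0.6948 M of X.
Step 3:
                  J         G         X
  Initial   0.01116     1.484     1.502
  Change  -0.005781   0.01156   0.01156
  Equil    0.005383     1.495     1.514
  solve Keq expr → x = 0.005781; check Q = 951.6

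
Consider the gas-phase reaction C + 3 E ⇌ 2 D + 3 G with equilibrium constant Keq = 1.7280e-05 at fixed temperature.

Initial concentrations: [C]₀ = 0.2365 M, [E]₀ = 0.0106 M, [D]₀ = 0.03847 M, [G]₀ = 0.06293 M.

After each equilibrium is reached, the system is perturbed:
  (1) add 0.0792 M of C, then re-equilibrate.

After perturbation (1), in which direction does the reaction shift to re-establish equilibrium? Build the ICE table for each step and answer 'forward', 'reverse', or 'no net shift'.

Q₀ = 1.309 vs Keq = 1.7280e-05 ⇒ Q>K, reverse
Step 1:
                   C          E          D          G
  init        0.2365     0.0106    0.03847    0.06293
  Δ          0.01446    0.04338   -0.02892   -0.04338
  eq           0.251    0.05398   0.009552    0.01955
  solve Keq expr → x = -0.01446; check Q = 1.7280e-05
Then add 0.0792 M of C.
Step 2:
                   C          E          D          G
  init        0.3302    0.05398   0.009552    0.01955
  Δ       -2.6638e-04 -7.9915e-04 5.3277e-04 7.9915e-04
  eq          0.3299    0.05318    0.01008    0.02035
  solve Keq expr → x = 2.6638e-04; check Q = 1.7280e-05

Direction: forward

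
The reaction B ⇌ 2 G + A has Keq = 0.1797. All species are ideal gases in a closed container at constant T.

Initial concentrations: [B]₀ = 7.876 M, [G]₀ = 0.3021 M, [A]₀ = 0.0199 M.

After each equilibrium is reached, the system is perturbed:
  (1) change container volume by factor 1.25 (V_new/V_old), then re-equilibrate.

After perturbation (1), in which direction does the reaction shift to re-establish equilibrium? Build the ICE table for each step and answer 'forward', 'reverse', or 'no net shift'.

Q₀ = 2.3059e-04 vs Keq = 0.1797 ⇒ Q<K, forward
Step 1:
                   B          G          A
  init         7.876     0.3021     0.0199
  Δ          -0.5849       1.17     0.5849
  eq           7.291      1.472     0.6048
  solve Keq expr → x = 0.5849; check Q = 0.1797
Then change container volume by factor 1.25 (V_new/V_old).
Step 2:
                   B          G          A
  init         5.833      1.177     0.4838
  Δ         -0.08501       0.17    0.08501
  eq           5.748      1.348     0.5688
  solve Keq expr → x = 0.08501; check Q = 0.1797

Direction: forward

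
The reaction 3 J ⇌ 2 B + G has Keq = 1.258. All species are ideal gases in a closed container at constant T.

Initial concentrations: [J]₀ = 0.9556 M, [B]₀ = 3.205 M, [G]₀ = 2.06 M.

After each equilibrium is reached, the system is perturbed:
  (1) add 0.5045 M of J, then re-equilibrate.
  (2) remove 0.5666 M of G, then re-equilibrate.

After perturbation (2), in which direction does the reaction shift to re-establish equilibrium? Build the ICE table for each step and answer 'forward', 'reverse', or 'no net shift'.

Q₀ = 24.25 vs Keq = 1.258 ⇒ Q>K, reverse
Step 1:
                  J         B         G
  init       0.9556     3.205      2.06
  Δ           1.075   -0.7168   -0.3584
  eq          2.031     2.488     1.702
  solve Keq expr → x = -0.3584; check Q = 1.258
Then add 0.5045 M of J.
Step 2:
                  J         B         G
  init        2.535     2.488     1.702
  Δ         -0.3375     0.225    0.1125
  eq          2.198     2.713     1.814
  solve Keq expr → x = 0.1125; check Q = 1.258
Then remove 0.5666 M of G.
Step 3:
                  J         B         G
  init        2.198     2.713     1.248
  Δ          -0.173    0.1153   0.05767
  eq          2.025     2.829     1.305
  solve Keq expr → x = 0.05767; check Q = 1.258

Direction: forward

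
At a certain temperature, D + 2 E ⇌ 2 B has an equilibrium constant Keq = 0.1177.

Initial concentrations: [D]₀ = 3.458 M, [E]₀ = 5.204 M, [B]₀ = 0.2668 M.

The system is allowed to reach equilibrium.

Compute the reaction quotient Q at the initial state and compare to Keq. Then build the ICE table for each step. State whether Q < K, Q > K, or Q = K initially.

Q₀ = 7.6010e-04 vs Keq = 0.1177 ⇒ Q<K, forward
Step 1:
                  D         E         B
  I           3.458     5.204    0.2668
  C         -0.8427    -1.685     1.685
  E           2.615     3.519     1.952
  solve Keq expr → x = 0.8427; check Q = 0.1177

Q₀ = 7.6010e-04; Q < K (proceeds forward)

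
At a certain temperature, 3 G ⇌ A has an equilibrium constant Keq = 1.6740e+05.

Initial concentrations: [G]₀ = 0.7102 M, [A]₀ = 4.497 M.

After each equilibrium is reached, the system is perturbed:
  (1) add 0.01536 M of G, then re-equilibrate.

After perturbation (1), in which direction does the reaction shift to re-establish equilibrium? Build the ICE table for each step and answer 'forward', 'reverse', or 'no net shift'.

Direction: forward

Q₀ = 12.55 vs Keq = 1.6740e+05 ⇒ Q<K, forward
Step 1:
                    G           A
  init         0.7102       4.497
  Δ           -0.6798      0.2266
  eq          0.03044       4.724
  solve Keq expr → x = 0.2266; check Q = 1.6740e+05
Then add 0.01536 M of G.
Step 2:
                    G           A
  init         0.0458       4.724
  Δ          -0.01535    0.005116
  eq          0.03046       4.729
  solve Keq expr → x = 0.005116; check Q = 1.6740e+05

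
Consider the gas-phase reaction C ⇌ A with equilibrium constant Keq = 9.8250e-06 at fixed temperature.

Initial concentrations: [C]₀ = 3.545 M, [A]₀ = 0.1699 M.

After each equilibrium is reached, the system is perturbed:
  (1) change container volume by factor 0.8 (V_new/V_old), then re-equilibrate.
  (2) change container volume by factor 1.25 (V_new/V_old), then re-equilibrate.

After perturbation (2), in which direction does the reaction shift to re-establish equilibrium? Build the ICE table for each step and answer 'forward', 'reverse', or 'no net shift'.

Direction: no net shift

Q₀ = 0.04793 vs Keq = 9.8250e-06 ⇒ Q>K, reverse
Step 1:
                   C          A
  I            3.545     0.1699
  C           0.1699    -0.1699
  E            3.715 3.6499e-05
  solve Keq expr → x = -0.1699; check Q = 9.8250e-06
Then change container volume by factor 0.8 (V_new/V_old).
Step 2:
                   C          A
  I            4.644 4.5623e-05
  C                0          0
  E            4.644 4.5623e-05
  solve Keq expr → x = 0; check Q = 9.8250e-06
Then change container volume by factor 1.25 (V_new/V_old).
Step 3:
                   C          A
  I            3.715 3.6499e-05
  C                0          0
  E            3.715 3.6499e-05
  solve Keq expr → x = 0; check Q = 9.8250e-06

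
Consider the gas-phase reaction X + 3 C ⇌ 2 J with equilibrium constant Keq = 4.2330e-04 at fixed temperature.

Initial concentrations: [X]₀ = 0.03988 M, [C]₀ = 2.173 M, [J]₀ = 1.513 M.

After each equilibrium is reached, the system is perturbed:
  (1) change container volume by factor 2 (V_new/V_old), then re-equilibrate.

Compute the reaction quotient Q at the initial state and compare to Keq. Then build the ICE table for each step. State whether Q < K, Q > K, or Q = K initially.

Q₀ = 5.594 vs Keq = 4.2330e-04 ⇒ Q>K, reverse
Step 1:
                  X         C         J
  Initial   0.03988     2.173     1.513
  Change     0.6809     2.043    -1.362
  Equil      0.7208     4.216    0.1512
  solve Keq expr → x = -0.6809; check Q = 4.2330e-04
Then change container volume by factor 2 (V_new/V_old).
Step 2:
                  X         C         J
  Initial    0.3604     2.108    0.0756
  Change     0.0177   0.05311  -0.03541
  Equil      0.3781     2.161   0.04019
  solve Keq expr → x = -0.0177; check Q = 4.2330e-04

Q₀ = 5.594; Q > K (proceeds reverse)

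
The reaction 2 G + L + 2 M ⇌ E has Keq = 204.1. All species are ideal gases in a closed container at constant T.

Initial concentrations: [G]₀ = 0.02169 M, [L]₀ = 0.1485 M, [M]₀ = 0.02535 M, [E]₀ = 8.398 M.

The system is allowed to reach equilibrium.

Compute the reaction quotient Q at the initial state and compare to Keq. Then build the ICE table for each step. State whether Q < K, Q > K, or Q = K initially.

Q₀ = 1.8706e+08; Q > K (proceeds reverse)

Q₀ = 1.8706e+08 vs Keq = 204.1 ⇒ Q>K, reverse
Step 1:
                   G          L          M          E
  init       0.02169     0.1485    0.02535      8.398
  Δ           0.5331     0.2665     0.5331    -0.2665
  eq          0.5548      0.415     0.5584      8.131
  solve Keq expr → x = -0.2665; check Q = 204.1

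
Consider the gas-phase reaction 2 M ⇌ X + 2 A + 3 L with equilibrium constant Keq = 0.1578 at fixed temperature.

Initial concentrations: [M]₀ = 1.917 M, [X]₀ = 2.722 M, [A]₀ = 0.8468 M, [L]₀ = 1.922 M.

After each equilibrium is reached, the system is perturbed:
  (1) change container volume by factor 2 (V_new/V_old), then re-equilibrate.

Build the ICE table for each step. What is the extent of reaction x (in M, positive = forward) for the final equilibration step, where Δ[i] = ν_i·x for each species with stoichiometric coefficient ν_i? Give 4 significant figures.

Q₀ = 3.771 vs Keq = 0.1578 ⇒ Q>K, reverse
Step 1:
                    M           X           A           L
  Initial       1.917       2.722      0.8468       1.922
  Change       0.4345     -0.2173     -0.4345     -0.6518
  Equil         2.352       2.505      0.4123        1.27
  solve Keq expr → x = -0.2173; check Q = 0.1578
Then change container volume by factor 2 (V_new/V_old).
Step 2:
                    M           X           A           L
  Initial       1.176       1.252      0.2061      0.6351
  Change      -0.1842     0.09211      0.1842      0.2763
  Equil        0.9915       1.344      0.3904      0.9115
  solve Keq expr → x = 0.09211; check Q = 0.1578

x = 0.09211 M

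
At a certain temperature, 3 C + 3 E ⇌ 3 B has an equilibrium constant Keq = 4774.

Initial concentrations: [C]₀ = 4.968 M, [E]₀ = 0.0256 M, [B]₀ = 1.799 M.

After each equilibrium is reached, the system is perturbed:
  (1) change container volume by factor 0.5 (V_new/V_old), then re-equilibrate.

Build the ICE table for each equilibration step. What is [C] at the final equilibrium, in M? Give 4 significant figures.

[C]_eq = 9.907 M

Q₀ = 2830 vs Keq = 4774 ⇒ Q<K, forward
Step 1:
                    C           E           B
  I             4.968      0.0256       1.799
  C         -0.004029   -0.004029    0.004029
  E             4.964     0.02157       1.803
  solve Keq expr → x = 0.001343; check Q = 4774
Then change container volume by factor 0.5 (V_new/V_old).
Step 2:
                    C           E           B
  I             9.928     0.04314       3.606
  C           -0.0214     -0.0214      0.0214
  E             9.907     0.02175       3.627
  solve Keq expr → x = 0.007132; check Q = 4774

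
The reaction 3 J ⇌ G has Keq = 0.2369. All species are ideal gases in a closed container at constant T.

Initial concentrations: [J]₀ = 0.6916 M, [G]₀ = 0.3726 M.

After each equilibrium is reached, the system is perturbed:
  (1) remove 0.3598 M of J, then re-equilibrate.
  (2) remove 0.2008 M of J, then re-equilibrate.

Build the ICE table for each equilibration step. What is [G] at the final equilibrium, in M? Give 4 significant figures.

Q₀ = 1.126 vs Keq = 0.2369 ⇒ Q>K, reverse
Step 1:
                    J           G
  init         0.6916      0.3726
  Δ            0.3393     -0.1131
  eq            1.031      0.2595
  solve Keq expr → x = -0.1131; check Q = 0.2369
Then remove 0.3598 M of J.
Step 2:
                    J           G
  init         0.6711      0.2595
  Δ            0.2404    -0.08013
  eq           0.9115      0.1794
  solve Keq expr → x = -0.08013; check Q = 0.2369
Then remove 0.2008 M of J.
Step 3:
                    J           G
  init         0.7107      0.1794
  Δ            0.1244    -0.04145
  eq            0.835      0.1379
  solve Keq expr → x = -0.04145; check Q = 0.2369

[G]_eq = 0.1379 M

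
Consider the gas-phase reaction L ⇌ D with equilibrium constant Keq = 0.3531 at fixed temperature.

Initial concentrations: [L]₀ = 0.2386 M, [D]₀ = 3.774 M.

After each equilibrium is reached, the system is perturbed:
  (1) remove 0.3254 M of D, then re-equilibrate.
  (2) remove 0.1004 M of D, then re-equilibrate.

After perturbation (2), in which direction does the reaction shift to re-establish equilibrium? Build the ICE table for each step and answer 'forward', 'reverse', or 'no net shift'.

Direction: forward

Q₀ = 15.82 vs Keq = 0.3531 ⇒ Q>K, reverse
Step 1:
                    L           D
  I            0.2386       3.774
  C             2.727      -2.727
  E             2.965       1.047
  solve Keq expr → x = -2.727; check Q = 0.3531
Then remove 0.3254 M of D.
Step 2:
                    L           D
  I             2.965      0.7217
  C           -0.2405      0.2405
  E             2.725      0.9622
  solve Keq expr → x = 0.2405; check Q = 0.3531
Then remove 0.1004 M of D.
Step 3:
                    L           D
  I             2.725      0.8618
  C           -0.0742      0.0742
  E             2.651       0.936
  solve Keq expr → x = 0.0742; check Q = 0.3531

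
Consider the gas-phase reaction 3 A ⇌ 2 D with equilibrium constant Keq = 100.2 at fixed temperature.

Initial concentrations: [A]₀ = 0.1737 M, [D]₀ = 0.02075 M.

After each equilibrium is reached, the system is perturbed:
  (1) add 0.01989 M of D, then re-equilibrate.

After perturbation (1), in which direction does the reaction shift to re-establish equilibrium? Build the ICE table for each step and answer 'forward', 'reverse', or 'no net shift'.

Direction: reverse

Q₀ = 0.08216 vs Keq = 100.2 ⇒ Q<K, forward
Step 1:
                  A         D
  init       0.1737   0.02075
  Δ         -0.1259   0.08392
  eq        0.04782    0.1047
  solve Keq expr → x = 0.04196; check Q = 100.2
Then add 0.01989 M of D.
Step 2:
                  A         D
  init      0.04782    0.1246
  Δ        0.004931 -0.003288
  eq        0.05275    0.1213
  solve Keq expr → x = -0.001644; check Q = 100.2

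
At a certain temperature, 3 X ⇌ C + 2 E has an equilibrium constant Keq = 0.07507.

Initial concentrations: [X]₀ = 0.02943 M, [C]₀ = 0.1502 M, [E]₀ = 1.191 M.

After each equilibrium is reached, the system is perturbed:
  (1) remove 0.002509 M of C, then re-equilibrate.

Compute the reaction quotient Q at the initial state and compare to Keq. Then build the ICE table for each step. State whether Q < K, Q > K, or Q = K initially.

Q₀ = 8358 vs Keq = 0.07507 ⇒ Q>K, reverse
Step 1:
                    X           C           E
  Initial     0.02943      0.1502       1.191
  Change        0.425     -0.1417     -0.2833
  Equil        0.4544    0.008548      0.9077
  solve Keq expr → x = -0.1417; check Q = 0.07507
Then remove 0.002509 M of C.
Step 2:
                    X           C           E
  Initial      0.4544    0.006039      0.9077
  Change    -0.006258    0.002086    0.004172
  Equil        0.4481    0.008125      0.9119
  solve Keq expr → x = 0.002086; check Q = 0.07507

Q₀ = 8358; Q > K (proceeds reverse)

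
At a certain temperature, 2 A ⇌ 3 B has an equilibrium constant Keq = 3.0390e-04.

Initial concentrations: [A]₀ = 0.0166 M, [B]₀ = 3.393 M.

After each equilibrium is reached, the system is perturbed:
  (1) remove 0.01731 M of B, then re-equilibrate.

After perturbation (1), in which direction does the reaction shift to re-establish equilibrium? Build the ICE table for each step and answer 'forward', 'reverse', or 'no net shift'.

Q₀ = 1.4175e+05 vs Keq = 3.0390e-04 ⇒ Q>K, reverse
Step 1:
                   A          B
  I           0.0166      3.393
  C            2.186     -3.279
  E            2.203     0.1138
  solve Keq expr → x = -1.093; check Q = 3.0390e-04
Then remove 0.01731 M of B.
Step 2:
                   A          B
  I            2.203    0.09651
  C         -0.01128    0.01692
  E            2.191     0.1134
  solve Keq expr → x = 0.00564; check Q = 3.0390e-04

Direction: forward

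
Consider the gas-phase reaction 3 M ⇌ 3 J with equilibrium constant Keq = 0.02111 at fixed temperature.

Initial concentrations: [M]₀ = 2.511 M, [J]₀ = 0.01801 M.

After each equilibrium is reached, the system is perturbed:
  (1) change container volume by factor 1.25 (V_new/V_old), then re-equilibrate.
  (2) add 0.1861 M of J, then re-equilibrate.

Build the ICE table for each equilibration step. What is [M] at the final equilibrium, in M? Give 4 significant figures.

[M]_eq = 1.731 M

Q₀ = 3.6898e-07 vs Keq = 0.02111 ⇒ Q<K, forward
Step 1:
                   M          J
  Initial      2.511    0.01801
  Change     -0.5296     0.5296
  Equil        1.981     0.5476
  solve Keq expr → x = 0.1765; check Q = 0.02111
Then change container volume by factor 1.25 (V_new/V_old).
Step 2:
                   M          J
  Initial      1.585     0.4381
  Change           0          0
  Equil        1.585     0.4381
  solve Keq expr → x = 0; check Q = 0.02111
Then add 0.1861 M of J.
Step 3:
                   M          J
  Initial      1.585     0.6242
  Change      0.1458    -0.1458
  Equil        1.731     0.4784
  solve Keq expr → x = -0.0486; check Q = 0.02111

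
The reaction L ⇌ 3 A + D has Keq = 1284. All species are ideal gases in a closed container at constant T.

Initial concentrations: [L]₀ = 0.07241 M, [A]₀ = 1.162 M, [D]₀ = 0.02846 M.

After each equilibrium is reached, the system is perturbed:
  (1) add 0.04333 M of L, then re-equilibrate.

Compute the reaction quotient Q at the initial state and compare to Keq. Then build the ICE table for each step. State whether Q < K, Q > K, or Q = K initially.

Q₀ = 0.6167; Q < K (proceeds forward)

Q₀ = 0.6167 vs Keq = 1284 ⇒ Q<K, forward
Step 1:
                  L         A         D
  init      0.07241     1.162   0.02846
  Δ         -0.0722    0.2166    0.0722
  eq      2.0542e-04     1.379    0.1007
  solve Keq expr → x = 0.0722; check Q = 1284
Then add 0.04333 M of L.
Step 2:
                  L         A         D
  init      0.04354     1.379    0.1007
  Δ        -0.04315    0.1295   0.04315
  eq      3.8415e-04     1.508    0.1438
  solve Keq expr → x = 0.04315; check Q = 1284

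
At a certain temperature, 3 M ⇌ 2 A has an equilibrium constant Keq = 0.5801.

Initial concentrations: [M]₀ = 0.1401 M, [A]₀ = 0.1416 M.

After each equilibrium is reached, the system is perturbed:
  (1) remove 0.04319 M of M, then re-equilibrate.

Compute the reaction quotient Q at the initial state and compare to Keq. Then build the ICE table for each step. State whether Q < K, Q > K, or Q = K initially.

Q₀ = 7.291; Q > K (proceeds reverse)

Q₀ = 7.291 vs Keq = 0.5801 ⇒ Q>K, reverse
Step 1:
                  M         A
  I          0.1401    0.1416
  C         0.08797  -0.05864
  E          0.2281   0.08296
  solve Keq expr → x = -0.02932; check Q = 0.5801
Then remove 0.04319 M of M.
Step 2:
                  M         A
  I          0.1849   0.08296
  C         0.01915  -0.01277
  E           0.204   0.07019
  solve Keq expr → x = -0.006383; check Q = 0.5801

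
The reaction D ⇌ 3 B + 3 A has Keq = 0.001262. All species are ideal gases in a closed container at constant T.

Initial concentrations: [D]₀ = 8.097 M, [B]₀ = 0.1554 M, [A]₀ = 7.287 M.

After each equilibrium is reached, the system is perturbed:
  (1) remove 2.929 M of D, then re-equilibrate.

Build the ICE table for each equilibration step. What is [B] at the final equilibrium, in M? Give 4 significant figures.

Q₀ = 0.1793 vs Keq = 0.001262 ⇒ Q>K, reverse
Step 1:
                  D         B         A
  Initial     8.097    0.1554     7.287
  Change    0.04168    -0.125    -0.125
  Equil       8.139   0.03035     7.162
  solve Keq expr → x = -0.04168; check Q = 0.001262
Then remove 2.929 M of D.
Step 2:
                  D         B         A
  Initial      5.21   0.03035     7.162
  Change   0.001392 -0.004176 -0.004176
  Equil       5.211   0.02617     7.158
  solve Keq expr → x = -0.001392; check Q = 0.001262

[B]_eq = 0.02617 M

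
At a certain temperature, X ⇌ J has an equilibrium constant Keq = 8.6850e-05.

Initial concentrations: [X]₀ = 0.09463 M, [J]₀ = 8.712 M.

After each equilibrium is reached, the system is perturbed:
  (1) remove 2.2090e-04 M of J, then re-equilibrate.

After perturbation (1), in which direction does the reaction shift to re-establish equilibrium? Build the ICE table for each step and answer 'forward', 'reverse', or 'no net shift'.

Q₀ = 92.06 vs Keq = 8.6850e-05 ⇒ Q>K, reverse
Step 1:
                    X           J
  I           0.09463       8.712
  C             8.711      -8.711
  E             8.806  7.6479e-04
  solve Keq expr → x = -8.711; check Q = 8.6850e-05
Then remove 2.2090e-04 M of J.
Step 2:
                    X           J
  I             8.806  5.4389e-04
  C       -2.2088e-04  2.2088e-04
  E             8.806  7.6477e-04
  solve Keq expr → x = 2.2088e-04; check Q = 8.6850e-05

Direction: forward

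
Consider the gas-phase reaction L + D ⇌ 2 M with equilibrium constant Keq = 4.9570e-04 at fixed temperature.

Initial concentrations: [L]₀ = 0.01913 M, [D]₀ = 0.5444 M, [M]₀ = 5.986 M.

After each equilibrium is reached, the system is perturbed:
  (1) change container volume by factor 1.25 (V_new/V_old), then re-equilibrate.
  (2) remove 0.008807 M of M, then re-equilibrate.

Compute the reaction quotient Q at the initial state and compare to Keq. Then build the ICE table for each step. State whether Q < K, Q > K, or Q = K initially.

Q₀ = 3441 vs Keq = 4.9570e-04 ⇒ Q>K, reverse
Step 1:
                  L         D         M
  I         0.01913    0.5444     5.986
  C           2.957     2.957    -5.914
  E           2.976     3.501   0.07187
  solve Keq expr → x = -2.957; check Q = 4.9570e-04
Then change container volume by factor 1.25 (V_new/V_old).
Step 2:
                  L         D         M
  I           2.381     2.801    0.0575
  C               0         0         0
  E           2.381     2.801    0.0575
  solve Keq expr → x = 0; check Q = 4.9570e-04
Then remove 0.008807 M of M.
Step 3:
                  L         D         M
  I           2.381     2.801   0.04869
  C       -0.004355 -0.004355   0.00871
  E           2.377     2.797    0.0574
  solve Keq expr → x = 0.004355; check Q = 4.9570e-04

Q₀ = 3441; Q > K (proceeds reverse)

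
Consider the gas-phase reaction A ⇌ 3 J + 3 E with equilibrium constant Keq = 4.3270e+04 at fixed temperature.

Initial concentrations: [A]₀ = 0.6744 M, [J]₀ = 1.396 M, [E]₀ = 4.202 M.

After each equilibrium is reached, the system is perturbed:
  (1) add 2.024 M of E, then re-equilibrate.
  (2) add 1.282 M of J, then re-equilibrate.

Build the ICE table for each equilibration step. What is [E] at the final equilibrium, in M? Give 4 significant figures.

[E]_eq = 7.115 M

Q₀ = 299.3 vs Keq = 4.3270e+04 ⇒ Q<K, forward
Step 1:
                  A         J         E
  I          0.6744     1.396     4.202
  C         -0.5459     1.638     1.638
  E          0.1285     3.034      5.84
  solve Keq expr → x = 0.5459; check Q = 4.3270e+04
Then add 2.024 M of E.
Step 2:
                  A         J         E
  I          0.1285     3.034     7.864
  C          0.0875   -0.2625   -0.2625
  E           0.216     2.771     7.601
  solve Keq expr → x = -0.0875; check Q = 4.3270e+04
Then add 1.282 M of J.
Step 3:
                  A         J         E
  I           0.216     4.053     7.601
  C          0.1619   -0.4858   -0.4858
  E           0.378     3.567     7.115
  solve Keq expr → x = -0.1619; check Q = 4.3270e+04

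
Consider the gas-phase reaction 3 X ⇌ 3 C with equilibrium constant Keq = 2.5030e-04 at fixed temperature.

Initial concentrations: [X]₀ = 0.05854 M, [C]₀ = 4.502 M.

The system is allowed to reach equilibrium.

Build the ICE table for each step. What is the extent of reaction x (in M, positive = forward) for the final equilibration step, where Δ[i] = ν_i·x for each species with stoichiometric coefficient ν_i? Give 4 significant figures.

x = -1.411 M

Q₀ = 4.5484e+05 vs Keq = 2.5030e-04 ⇒ Q>K, reverse
Step 1:
                  X         C
  init      0.05854     4.502
  Δ           4.232    -4.232
  eq           4.29    0.2704
  solve Keq expr → x = -1.411; check Q = 2.5030e-04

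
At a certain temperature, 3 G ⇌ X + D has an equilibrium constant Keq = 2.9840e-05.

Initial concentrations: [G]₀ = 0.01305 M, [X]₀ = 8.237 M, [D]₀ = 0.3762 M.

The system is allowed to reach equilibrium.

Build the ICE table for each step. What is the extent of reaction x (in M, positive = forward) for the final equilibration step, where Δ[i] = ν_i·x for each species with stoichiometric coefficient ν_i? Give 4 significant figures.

x = -0.3762 M

Q₀ = 1.3943e+06 vs Keq = 2.9840e-05 ⇒ Q>K, reverse
Step 1:
                    G           X           D
  Initial     0.01305       8.237      0.3762
  Change        1.129     -0.3762     -0.3762
  Equil         1.142       7.861  5.6482e-06
  solve Keq expr → x = -0.3762; check Q = 2.9840e-05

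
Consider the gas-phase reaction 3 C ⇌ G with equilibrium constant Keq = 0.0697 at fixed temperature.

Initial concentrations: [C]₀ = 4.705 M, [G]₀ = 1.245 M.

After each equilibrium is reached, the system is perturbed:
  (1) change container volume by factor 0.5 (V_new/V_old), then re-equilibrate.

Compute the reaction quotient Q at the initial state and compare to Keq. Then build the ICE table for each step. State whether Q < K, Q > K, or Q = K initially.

Q₀ = 0.01195; Q < K (proceeds forward)

Q₀ = 0.01195 vs Keq = 0.0697 ⇒ Q<K, forward
Step 1:
                   C          G
  I            4.705      1.245
  C           -1.736     0.5787
  E            2.969      1.824
  solve Keq expr → x = 0.5787; check Q = 0.0697
Then change container volume by factor 0.5 (V_new/V_old).
Step 2:
                   C          G
  I            5.938      3.647
  C           -1.984     0.6612
  E            3.954      4.309
  solve Keq expr → x = 0.6612; check Q = 0.0697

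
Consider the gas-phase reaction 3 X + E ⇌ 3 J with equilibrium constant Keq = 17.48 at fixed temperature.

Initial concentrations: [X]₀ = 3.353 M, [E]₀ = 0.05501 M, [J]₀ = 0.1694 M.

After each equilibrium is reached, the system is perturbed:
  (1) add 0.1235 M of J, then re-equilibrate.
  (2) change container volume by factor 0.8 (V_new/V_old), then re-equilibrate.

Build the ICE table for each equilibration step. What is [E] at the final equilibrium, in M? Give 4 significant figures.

[E]_eq = 1.6904e-04 M

Q₀ = 0.002344 vs Keq = 17.48 ⇒ Q<K, forward
Step 1:
                    X           E           J
  Initial       3.353     0.05501      0.1694
  Change      -0.1648    -0.05494      0.1648
  Equil         3.188  6.5914e-05      0.3342
  solve Keq expr → x = 0.05494; check Q = 17.48
Then add 0.1235 M of J.
Step 2:
                    X           E           J
  Initial       3.188  6.5914e-05      0.4577
  Change   3.0900e-04  1.0300e-04 -3.0900e-04
  Equil         3.188  1.6891e-04      0.4574
  solve Keq expr → x = -1.0300e-04; check Q = 17.48
Then change container volume by factor 0.8 (V_new/V_old).
Step 3:
                    X           E           J
  Initial       3.986  2.1114e-04      0.5718
  Change  -1.2630e-04 -4.2100e-05  1.2630e-04
  Equil         3.985  1.6904e-04      0.5719
  solve Keq expr → x = 4.2100e-05; check Q = 17.48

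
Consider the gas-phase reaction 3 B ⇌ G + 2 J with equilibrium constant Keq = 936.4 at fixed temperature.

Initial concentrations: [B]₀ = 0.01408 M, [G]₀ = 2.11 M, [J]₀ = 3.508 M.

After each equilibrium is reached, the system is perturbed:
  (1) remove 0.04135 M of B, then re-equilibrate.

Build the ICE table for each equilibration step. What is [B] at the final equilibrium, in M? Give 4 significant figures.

Q₀ = 9.3024e+06 vs Keq = 936.4 ⇒ Q>K, reverse
Step 1:
                  B         G         J
  init      0.01408      2.11     3.508
  Δ          0.2737  -0.09124   -0.1825
  eq         0.2878     2.019     3.326
  solve Keq expr → x = -0.09124; check Q = 936.4
Then remove 0.04135 M of B.
Step 2:
                  B         G         J
  init       0.2465     2.019     3.326
  Δ         0.03922  -0.01307  -0.02615
  eq         0.2857     2.006     3.299
  solve Keq expr → x = -0.01307; check Q = 936.4

[B]_eq = 0.2857 M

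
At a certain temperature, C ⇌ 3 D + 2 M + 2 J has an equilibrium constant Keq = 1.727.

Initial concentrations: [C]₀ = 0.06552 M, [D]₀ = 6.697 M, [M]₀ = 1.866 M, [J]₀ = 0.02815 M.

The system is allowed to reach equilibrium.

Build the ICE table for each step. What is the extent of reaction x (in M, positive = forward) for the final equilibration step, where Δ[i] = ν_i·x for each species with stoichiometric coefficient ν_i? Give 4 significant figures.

x = -0.008466 M

Q₀ = 12.65 vs Keq = 1.727 ⇒ Q>K, reverse
Step 1:
                   C          D          M          J
  init       0.06552      6.697      1.866    0.02815
  Δ         0.008466    -0.0254   -0.01693   -0.01693
  eq         0.07399      6.672      1.849    0.01122
  solve Keq expr → x = -0.008466; check Q = 1.727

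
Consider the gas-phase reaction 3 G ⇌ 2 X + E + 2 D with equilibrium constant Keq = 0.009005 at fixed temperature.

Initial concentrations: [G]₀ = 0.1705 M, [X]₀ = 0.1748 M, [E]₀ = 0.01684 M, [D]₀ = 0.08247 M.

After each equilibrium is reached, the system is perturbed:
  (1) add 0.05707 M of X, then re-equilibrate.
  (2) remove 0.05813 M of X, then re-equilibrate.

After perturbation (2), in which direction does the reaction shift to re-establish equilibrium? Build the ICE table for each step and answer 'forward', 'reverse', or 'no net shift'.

Direction: forward

Q₀ = 7.0606e-04 vs Keq = 0.009005 ⇒ Q<K, forward
Step 1:
                    G           X           E           D
  init         0.1705      0.1748     0.01684     0.08247
  Δ          -0.04599     0.03066     0.01533     0.03066
  eq           0.1245      0.2055     0.03217      0.1131
  solve Keq expr → x = 0.01533; check Q = 0.009005
Then add 0.05707 M of X.
Step 2:
                    G           X           E           D
  init         0.1245      0.2625     0.03217      0.1131
  Δ          0.009538   -0.006359   -0.003179   -0.006359
  eq            0.134      0.2562     0.02899      0.1068
  solve Keq expr → x = -0.003179; check Q = 0.009005
Then remove 0.05813 M of X.
Step 3:
                    G           X           E           D
  init          0.134       0.198     0.02899      0.1068
  Δ         -0.009734    0.006489    0.003245    0.006489
  eq           0.1243      0.2045     0.03224      0.1133
  solve Keq expr → x = 0.003245; check Q = 0.009005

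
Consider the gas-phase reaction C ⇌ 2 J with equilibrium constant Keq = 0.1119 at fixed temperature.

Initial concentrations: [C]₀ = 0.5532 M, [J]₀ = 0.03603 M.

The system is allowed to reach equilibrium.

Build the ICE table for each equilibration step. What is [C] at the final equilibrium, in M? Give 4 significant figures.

Q₀ = 0.002347 vs Keq = 0.1119 ⇒ Q<K, forward
Step 1:
                   C          J
  Initial     0.5532    0.03603
  Change    -0.09518     0.1904
  Equil        0.458     0.2264
  solve Keq expr → x = 0.09518; check Q = 0.1119

[C]_eq = 0.458 M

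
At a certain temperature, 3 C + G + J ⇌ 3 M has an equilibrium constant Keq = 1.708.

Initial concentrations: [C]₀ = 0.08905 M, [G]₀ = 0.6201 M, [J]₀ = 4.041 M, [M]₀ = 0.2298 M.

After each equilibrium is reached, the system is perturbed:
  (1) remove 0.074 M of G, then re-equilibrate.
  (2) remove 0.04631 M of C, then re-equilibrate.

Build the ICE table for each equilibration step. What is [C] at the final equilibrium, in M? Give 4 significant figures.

Q₀ = 6.858 vs Keq = 1.708 ⇒ Q>K, reverse
Step 1:
                    C           G           J           M
  init        0.08905      0.6201       4.041      0.2298
  Δ           0.03199     0.01066     0.01066    -0.03199
  eq            0.121      0.6308       4.052      0.1978
  solve Keq expr → x = -0.01066; check Q = 1.708
Then remove 0.074 M of G.
Step 2:
                    C           G           J           M
  init          0.121      0.5568       4.052      0.1978
  Δ          0.003086    0.001029    0.001029   -0.003086
  eq           0.1241      0.5578       4.053      0.1947
  solve Keq expr → x = -0.001029; check Q = 1.708
Then remove 0.04631 M of C.
Step 3:
                    C           G           J           M
  init        0.07781      0.5578       4.053      0.1947
  Δ           0.02788    0.009292    0.009292    -0.02788
  eq           0.1057      0.5671       4.062      0.1668
  solve Keq expr → x = -0.009292; check Q = 1.708

[C]_eq = 0.1057 M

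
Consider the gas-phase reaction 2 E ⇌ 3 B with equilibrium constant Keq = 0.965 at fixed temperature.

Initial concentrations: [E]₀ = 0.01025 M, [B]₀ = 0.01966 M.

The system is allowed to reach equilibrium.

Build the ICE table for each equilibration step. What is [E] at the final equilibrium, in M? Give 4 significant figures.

[E]_eq = 0.004747 M

Q₀ = 0.07233 vs Keq = 0.965 ⇒ Q<K, forward
Step 1:
                    E           B
  Initial     0.01025     0.01966
  Change    -0.005503    0.008254
  Equil      0.004747     0.02791
  solve Keq expr → x = 0.002751; check Q = 0.965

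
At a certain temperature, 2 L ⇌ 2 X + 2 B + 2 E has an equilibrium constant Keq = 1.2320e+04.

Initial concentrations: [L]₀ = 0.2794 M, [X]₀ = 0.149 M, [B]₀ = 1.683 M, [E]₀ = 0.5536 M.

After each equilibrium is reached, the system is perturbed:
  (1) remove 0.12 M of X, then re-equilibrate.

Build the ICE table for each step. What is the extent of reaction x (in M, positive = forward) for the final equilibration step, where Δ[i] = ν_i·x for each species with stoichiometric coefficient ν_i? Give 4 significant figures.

x = 8.5538e-04 M

Q₀ = 0.2469 vs Keq = 1.2320e+04 ⇒ Q<K, forward
Step 1:
                    L           X           B           E
  Initial      0.2794       0.149       1.683      0.5536
  Change      -0.2732      0.2732      0.2732      0.2732
  Equil      0.006153      0.4222       1.956      0.8268
  solve Keq expr → x = 0.1366; check Q = 1.2320e+04
Then remove 0.12 M of X.
Step 2:
                    L           X           B           E
  Initial    0.006153      0.3022       1.956      0.8268
  Change    -0.001711    0.001711    0.001711    0.001711
  Equil      0.004443       0.304       1.958      0.8286
  solve Keq expr → x = 8.5538e-04; check Q = 1.2320e+04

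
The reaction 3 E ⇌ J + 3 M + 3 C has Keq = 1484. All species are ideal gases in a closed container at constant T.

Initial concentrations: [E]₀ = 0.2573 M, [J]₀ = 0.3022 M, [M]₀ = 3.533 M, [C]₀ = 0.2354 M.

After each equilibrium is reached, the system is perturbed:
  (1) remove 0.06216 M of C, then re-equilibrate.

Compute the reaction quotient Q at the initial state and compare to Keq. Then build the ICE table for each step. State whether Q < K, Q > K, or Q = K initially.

Q₀ = 10.21 vs Keq = 1484 ⇒ Q<K, forward
Step 1:
                    E           J           M           C
  Initial      0.2573      0.3022       3.533      0.2354
  Change      -0.1652     0.05505      0.1652      0.1652
  Equil       0.09215      0.3573       3.698      0.4006
  solve Keq expr → x = 0.05505; check Q = 1484
Then remove 0.06216 M of C.
Step 2:
                    E           J           M           C
  Initial     0.09215      0.3573       3.698      0.3384
  Change      -0.0112    0.003733      0.0112      0.0112
  Equil       0.08095       0.361       3.709      0.3496
  solve Keq expr → x = 0.003733; check Q = 1484

Q₀ = 10.21; Q < K (proceeds forward)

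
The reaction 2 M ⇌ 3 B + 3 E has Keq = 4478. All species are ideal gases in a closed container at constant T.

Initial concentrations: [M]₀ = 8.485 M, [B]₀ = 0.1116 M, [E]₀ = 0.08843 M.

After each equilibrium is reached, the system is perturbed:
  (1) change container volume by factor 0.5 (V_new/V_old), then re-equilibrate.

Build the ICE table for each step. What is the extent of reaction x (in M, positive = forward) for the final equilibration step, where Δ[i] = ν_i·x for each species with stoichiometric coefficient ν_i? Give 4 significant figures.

x = -1.347 M

Q₀ = 1.3350e-08 vs Keq = 4478 ⇒ Q<K, forward
Step 1:
                  M         B         E
  Initial     8.485    0.1116   0.08843
  Change     -4.296     6.444     6.444
  Equil       4.189     6.556     6.533
  solve Keq expr → x = 2.148; check Q = 4478
Then change container volume by factor 0.5 (V_new/V_old).
Step 2:
                  M         B         E
  Initial     8.377     13.11     13.07
  Change      2.694     -4.04     -4.04
  Equil       11.07     9.072     9.025
  solve Keq expr → x = -1.347; check Q = 4478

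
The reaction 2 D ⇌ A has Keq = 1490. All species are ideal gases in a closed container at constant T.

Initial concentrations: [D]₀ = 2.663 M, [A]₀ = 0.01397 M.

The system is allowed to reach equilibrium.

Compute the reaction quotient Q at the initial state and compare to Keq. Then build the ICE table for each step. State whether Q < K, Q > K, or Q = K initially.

Q₀ = 0.00197; Q < K (proceeds forward)

Q₀ = 0.00197 vs Keq = 1490 ⇒ Q<K, forward
Step 1:
                   D          A
  I            2.663    0.01397
  C           -2.633      1.317
  E          0.02988      1.331
  solve Keq expr → x = 1.317; check Q = 1490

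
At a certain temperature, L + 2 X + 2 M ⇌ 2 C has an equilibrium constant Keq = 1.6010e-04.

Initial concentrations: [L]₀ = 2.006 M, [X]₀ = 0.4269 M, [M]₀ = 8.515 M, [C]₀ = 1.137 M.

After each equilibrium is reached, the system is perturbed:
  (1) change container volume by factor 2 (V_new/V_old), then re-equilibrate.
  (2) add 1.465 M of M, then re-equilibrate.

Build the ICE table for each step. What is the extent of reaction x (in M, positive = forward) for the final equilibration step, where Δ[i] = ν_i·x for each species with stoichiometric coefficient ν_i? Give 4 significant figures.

x = 0.00686 M

Q₀ = 0.04877 vs Keq = 1.6010e-04 ⇒ Q>K, reverse
Step 1:
                   L          X          M          C
  Initial      2.006     0.4269      8.515      1.137
  Change      0.4457     0.8913     0.8913    -0.8913
  Equil        2.452      1.318      9.406     0.2457
  solve Keq expr → x = -0.4457; check Q = 1.6010e-04
Then change container volume by factor 2 (V_new/V_old).
Step 2:
                   L          X          M          C
  Initial      1.226     0.6591      4.703     0.1228
  Change     0.03656    0.07311    0.07311   -0.07311
  Equil        1.262     0.7322      4.776    0.04972
  solve Keq expr → x = -0.03656; check Q = 1.6010e-04
Then add 1.465 M of M.
Step 3:
                   L          X          M          C
  Initial      1.262     0.7322      6.241    0.04972
  Change    -0.00686   -0.01372   -0.01372    0.01372
  Equil        1.256     0.7185      6.228    0.06344
  solve Keq expr → x = 0.00686; check Q = 1.6010e-04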